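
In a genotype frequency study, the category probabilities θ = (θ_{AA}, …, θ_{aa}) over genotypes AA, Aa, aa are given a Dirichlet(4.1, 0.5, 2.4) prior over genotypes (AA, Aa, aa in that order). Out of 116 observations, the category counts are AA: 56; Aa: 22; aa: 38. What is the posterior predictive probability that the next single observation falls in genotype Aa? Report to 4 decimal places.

The Dirichlet prior is conjugate to the Multinomial likelihood: each posterior αⱼ = prior αⱼ + observed count nⱼ.
Posterior concentration: (60.1, 22.5, 40.4), total = 123.0.
P(next = Aa | data) = α_{Aa}/Σα = 0.1829.

0.1829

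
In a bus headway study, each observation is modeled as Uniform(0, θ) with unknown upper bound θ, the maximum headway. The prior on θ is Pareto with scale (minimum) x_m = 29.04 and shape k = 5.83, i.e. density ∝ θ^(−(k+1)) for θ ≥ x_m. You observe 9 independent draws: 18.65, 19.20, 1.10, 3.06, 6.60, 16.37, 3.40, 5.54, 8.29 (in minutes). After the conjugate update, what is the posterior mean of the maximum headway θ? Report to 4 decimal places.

31.1398

A Pareto(scale x_m, shape k) prior on the upper bound θ of Uniform(0, θ) is conjugate: posterior is Pareto(max(x_m, max xᵢ), k + n).
Sample maximum = 19.20; prior scale x_m = 29.04 → posterior scale = max = 29.04.
Posterior shape = 5.83 + 9 = 14.83.
E[θ|data] = k·x_m/(k−1) = 14.83·29.04/13.83 = 31.1398.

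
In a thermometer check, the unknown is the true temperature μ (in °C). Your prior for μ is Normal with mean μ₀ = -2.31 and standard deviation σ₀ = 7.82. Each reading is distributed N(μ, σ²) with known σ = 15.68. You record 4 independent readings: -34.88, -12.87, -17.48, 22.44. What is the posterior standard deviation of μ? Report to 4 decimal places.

For Normal data with known variance σ², a Normal(μ₀, σ₀²) prior on μ is conjugate. Posterior precision = 1/σ₀² + n/σ²; posterior mean is the precision-weighted average of μ₀ and x̄.
σ₀² = 7.82² = 61.1524, σ² = 15.68² = 245.8624; σ² + n·σ₀² = 245.8624 + 4·61.1524 = 490.472.
Posterior precision = 1/σ₀² + n/σ² = 1/61.1524 + 4/245.8624 = (σ² + n·σ₀²)/(σ₀²σ²) = 490.472/(61.1524·245.8624); posterior variance σₙ² = σ₀²σ²/(σ² + n·σ₀²) = 61.1524·245.8624/490.472 = 30.654300.
Posterior SD = √σₙ² = √(61.1524·245.8624/490.472) = 5.5366.

5.5366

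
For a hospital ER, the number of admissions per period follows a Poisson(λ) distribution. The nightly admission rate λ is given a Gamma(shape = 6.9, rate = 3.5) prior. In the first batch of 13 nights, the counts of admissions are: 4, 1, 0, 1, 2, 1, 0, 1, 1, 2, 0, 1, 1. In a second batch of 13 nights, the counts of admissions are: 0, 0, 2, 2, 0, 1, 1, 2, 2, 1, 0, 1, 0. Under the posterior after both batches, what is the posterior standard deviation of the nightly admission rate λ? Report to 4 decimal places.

0.1974

With a Gamma(shape α, rate β) prior, the Poisson likelihood is conjugate: the posterior is Gamma(α + ΣXᵢ, β + n).
Batch 1: sum of counts S = 15 over n = 13 nights.
After batch 1: Gamma(α+S, β+n) = Gamma(6.9+15, 3.5+13) = Gamma(21.9, 16.5).
Batch 2: sum of counts S = 12 over n = 13 nights.
After batch 2: Gamma(α+S, β+n) = Gamma(21.9+12, 16.5+13) = Gamma(33.9, 29.5).
SD = √α/β = √33.9/29.5 = 0.1974.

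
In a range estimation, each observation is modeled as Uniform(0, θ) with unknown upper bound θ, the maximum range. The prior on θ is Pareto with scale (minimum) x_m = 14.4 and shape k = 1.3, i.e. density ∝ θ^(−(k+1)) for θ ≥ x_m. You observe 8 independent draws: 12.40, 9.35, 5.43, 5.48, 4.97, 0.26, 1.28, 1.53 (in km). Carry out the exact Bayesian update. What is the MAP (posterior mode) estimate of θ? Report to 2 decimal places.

A Pareto(scale x_m, shape k) prior on the upper bound θ of Uniform(0, θ) is conjugate: posterior is Pareto(max(x_m, max xᵢ), k + n).
Sample maximum = 12.40; prior scale x_m = 14.4 → posterior scale = max = 14.40.
Posterior shape = 1.3 + 8 = 9.3.
The Pareto density is decreasing on [x_m, ∞), so the mode is x_m = 14.40.

14.40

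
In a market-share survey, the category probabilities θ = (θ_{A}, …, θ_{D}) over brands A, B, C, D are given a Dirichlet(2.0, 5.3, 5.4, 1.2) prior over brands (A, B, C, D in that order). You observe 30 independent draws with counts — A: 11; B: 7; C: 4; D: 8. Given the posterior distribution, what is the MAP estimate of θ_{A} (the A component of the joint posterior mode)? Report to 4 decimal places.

0.3008

The Dirichlet prior is conjugate to the Multinomial likelihood: each posterior αⱼ = prior αⱼ + observed count nⱼ.
Posterior concentration: (13.0, 12.3, 9.4, 9.2), total = 43.9.
Joint mode component: (α_{A}−1)/(Σα−K) = 12.0/39.9 = 0.3008.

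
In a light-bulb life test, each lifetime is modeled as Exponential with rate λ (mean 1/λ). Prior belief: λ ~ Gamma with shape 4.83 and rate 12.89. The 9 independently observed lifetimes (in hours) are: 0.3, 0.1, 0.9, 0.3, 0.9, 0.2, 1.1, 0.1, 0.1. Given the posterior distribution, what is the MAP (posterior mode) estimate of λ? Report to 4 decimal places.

With a Gamma(shape α, rate β) prior on the exponential rate λ, the posterior after n observations with total T = Σxᵢ is Gamma(α+n, β+T).
Sum of observations T = 4.0 hours; n = 9.
Posterior: Gamma(4.83+9, 12.89+4.0) = Gamma(13.83, 16.89).
Mode = (α−1)/β = 0.7596.

0.7596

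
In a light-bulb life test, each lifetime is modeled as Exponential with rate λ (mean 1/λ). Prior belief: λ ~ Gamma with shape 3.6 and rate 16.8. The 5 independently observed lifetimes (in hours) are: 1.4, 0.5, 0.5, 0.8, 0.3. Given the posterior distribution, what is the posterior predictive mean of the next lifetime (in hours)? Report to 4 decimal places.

2.6711

With a Gamma(shape α, rate β) prior on the exponential rate λ, the posterior after n observations with total T = Σxᵢ is Gamma(α+n, β+T).
Sum of observations T = 3.5 hours; n = 5.
Posterior: Gamma(3.6+5, 16.8+3.5) = Gamma(8.6, 20.3).
The predictive distribution for the next observation is Lomax; its mean is β/(α−1) = 20.3/7.6 = 2.6711.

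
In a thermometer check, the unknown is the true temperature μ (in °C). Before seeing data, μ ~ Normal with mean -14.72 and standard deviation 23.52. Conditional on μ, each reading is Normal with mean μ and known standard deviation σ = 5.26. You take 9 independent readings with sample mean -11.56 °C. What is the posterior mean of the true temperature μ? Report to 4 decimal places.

For Normal data with known variance σ², a Normal(μ₀, σ₀²) prior on μ is conjugate. Posterior precision = 1/σ₀² + n/σ²; posterior mean is the precision-weighted average of μ₀ and x̄.
n·x̄ = 9·(-11.56) = -104.04.
σ₀² = 23.52² = 553.1904, σ² = 5.26² = 27.6676; σ² + n·σ₀² = 27.6676 + 9·553.1904 = 5006.3812.
Posterior mean = (μ₀/σ₀² + n·x̄/σ²)/(1/σ₀² + n/σ²) = (σ²·μ₀ + σ₀²·n·x̄)/(σ² + n·σ₀²) = (27.6676·(-14.72) + 553.1904·(-104.04))/5006.3812 = -57961.196288/5006.3812 = -11.5775.

-11.5775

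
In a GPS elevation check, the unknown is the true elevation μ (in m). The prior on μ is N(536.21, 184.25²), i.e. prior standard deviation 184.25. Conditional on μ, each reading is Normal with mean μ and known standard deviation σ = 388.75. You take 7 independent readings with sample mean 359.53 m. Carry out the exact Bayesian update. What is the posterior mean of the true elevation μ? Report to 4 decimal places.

428.2121

For Normal data with known variance σ², a Normal(μ₀, σ₀²) prior on μ is conjugate. Posterior precision = 1/σ₀² + n/σ²; posterior mean is the precision-weighted average of μ₀ and x̄.
n·x̄ = 7·359.53 = 2516.71.
σ₀² = 184.25² = 33948.0625, σ² = 388.75² = 151126.5625; σ² + n·σ₀² = 151126.5625 + 7·33948.0625 = 388763.
Posterior mean = (μ₀/σ₀² + n·x̄/σ²)/(1/σ₀² + n/σ²) = (σ²·μ₀ + σ₀²·n·x̄)/(σ² + n·σ₀²) = (151126.5625·536.21 + 33948.0625·2516.71)/388763 = 166473002.4525/388763 = 428.2121.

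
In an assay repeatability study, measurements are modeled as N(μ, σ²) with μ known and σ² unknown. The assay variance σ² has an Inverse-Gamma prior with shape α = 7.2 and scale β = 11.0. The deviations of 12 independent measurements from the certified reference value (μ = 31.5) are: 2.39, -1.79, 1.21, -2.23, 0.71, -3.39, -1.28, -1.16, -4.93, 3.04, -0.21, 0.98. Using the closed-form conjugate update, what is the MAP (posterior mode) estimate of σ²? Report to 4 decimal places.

3.0593

With known mean μ and an Inverse-Gamma(α, β) prior on σ², the Normal likelihood is conjugate: posterior is Inv-Gamma(α + n/2, β + Σ(xᵢ−μ)²/2).
Σ(xᵢ−μ)² = (2.39)² + (-1.79)² + (1.21)² + (-2.23)² + (0.71)² + (-3.39)² + (-1.28)² + (-1.16)² + (-4.93)² + (3.04)² + (-0.21)² + (0.98)² = 64.8844.
Posterior: Inv-Gamma(7.2 + 12/2, 11.0 + 64.8844/2) = Inv-Gamma(13.20, 43.44220).
Mode = β/(α+1) = 43.44220/14.20 = 3.0593.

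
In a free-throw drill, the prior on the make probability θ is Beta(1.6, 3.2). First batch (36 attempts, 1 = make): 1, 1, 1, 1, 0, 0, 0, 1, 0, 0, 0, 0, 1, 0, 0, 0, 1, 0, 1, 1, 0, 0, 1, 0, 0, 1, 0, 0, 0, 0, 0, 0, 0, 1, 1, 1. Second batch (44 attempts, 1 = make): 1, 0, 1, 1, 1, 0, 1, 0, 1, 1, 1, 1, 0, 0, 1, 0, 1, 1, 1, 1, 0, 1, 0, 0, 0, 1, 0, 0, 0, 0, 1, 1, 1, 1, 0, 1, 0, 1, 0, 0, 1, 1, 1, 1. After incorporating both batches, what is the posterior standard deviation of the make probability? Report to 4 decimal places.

The Beta prior is conjugate to a Binomial/Bernoulli likelihood; the update adds successes to α and failures to β.
After batch 1: Beta(1.6+14, 3.2+22) = Beta(15.6, 25.2).
After batch 2: Beta(15.6+26, 25.2+18) = Beta(41.6, 43.2).
Var = αβ/((α+β)²(α+β+1)) = 41.6·43.2/(84.8²·85.8) = 0.00291272; SD = √0.00291272 = 0.0540.

0.0540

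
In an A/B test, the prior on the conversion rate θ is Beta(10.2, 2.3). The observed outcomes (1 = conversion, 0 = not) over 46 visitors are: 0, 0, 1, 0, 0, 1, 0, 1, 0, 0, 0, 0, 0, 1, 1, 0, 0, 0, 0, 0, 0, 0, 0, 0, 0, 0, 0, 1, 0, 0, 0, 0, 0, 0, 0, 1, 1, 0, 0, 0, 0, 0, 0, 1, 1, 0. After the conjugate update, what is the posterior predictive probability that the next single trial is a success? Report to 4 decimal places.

The Beta prior is conjugate to a Binomial/Bernoulli likelihood; the update adds successes to α and failures to β.
Posterior: Beta(α+k, β+n−k) = Beta(10.2+10, 2.3+36) = Beta(20.2, 38.3).
For a single future Bernoulli trial, P(success | data) = α/(α+β) = 0.3453.

0.3453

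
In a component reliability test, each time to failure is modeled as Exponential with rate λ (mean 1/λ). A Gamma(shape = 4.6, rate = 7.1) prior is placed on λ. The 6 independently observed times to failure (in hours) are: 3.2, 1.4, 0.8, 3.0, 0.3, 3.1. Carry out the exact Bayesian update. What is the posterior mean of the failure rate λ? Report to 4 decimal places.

0.5608

With a Gamma(shape α, rate β) prior on the exponential rate λ, the posterior after n observations with total T = Σxᵢ is Gamma(α+n, β+T).
Sum of observations T = 11.8 hours; n = 6.
Posterior: Gamma(4.6+6, 7.1+11.8) = Gamma(10.6, 18.9).
Posterior mean of λ = α/β = 10.6/18.9 = 0.5608.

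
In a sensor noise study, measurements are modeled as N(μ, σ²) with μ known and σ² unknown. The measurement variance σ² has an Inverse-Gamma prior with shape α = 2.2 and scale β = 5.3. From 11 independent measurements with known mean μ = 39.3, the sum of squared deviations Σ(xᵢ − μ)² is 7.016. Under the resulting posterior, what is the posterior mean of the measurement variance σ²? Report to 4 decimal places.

With known mean μ and an Inverse-Gamma(α, β) prior on σ², the Normal likelihood is conjugate: posterior is Inv-Gamma(α + n/2, β + Σ(xᵢ−μ)²/2).
Posterior: Inv-Gamma(2.2 + 11/2, 5.3 + 7.016/2) = Inv-Gamma(7.70, 8.8080).
E[σ²|data] = β/(α−1) = 8.8080/6.70 = 1.3146.

1.3146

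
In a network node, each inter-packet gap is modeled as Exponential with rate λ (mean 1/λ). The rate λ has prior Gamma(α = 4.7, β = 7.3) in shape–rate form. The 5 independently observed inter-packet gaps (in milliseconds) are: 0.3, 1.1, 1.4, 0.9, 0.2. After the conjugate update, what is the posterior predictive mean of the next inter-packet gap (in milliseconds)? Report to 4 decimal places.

With a Gamma(shape α, rate β) prior on the exponential rate λ, the posterior after n observations with total T = Σxᵢ is Gamma(α+n, β+T).
Sum of observations T = 3.9 milliseconds; n = 5.
Posterior: Gamma(4.7+5, 7.3+3.9) = Gamma(9.7, 11.2).
The predictive distribution for the next observation is Lomax; its mean is β/(α−1) = 11.2/8.7 = 1.2874.

1.2874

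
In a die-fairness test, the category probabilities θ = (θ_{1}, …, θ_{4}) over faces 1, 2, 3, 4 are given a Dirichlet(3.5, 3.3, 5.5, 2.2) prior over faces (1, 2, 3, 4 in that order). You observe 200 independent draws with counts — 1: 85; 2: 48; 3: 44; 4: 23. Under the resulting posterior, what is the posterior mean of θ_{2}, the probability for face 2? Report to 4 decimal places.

The Dirichlet prior is conjugate to the Multinomial likelihood: each posterior αⱼ = prior αⱼ + observed count nⱼ.
Posterior concentration: (88.5, 51.3, 49.5, 25.2), total = 214.5.
E[θ_{2}|data] = α_{2}/Σα = 51.3/214.5 = 0.2392.

0.2392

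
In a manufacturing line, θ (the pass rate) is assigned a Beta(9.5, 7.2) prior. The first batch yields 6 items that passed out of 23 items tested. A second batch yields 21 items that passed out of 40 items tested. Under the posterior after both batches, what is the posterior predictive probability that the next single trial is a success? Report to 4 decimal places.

0.4580

The Beta prior is conjugate to a Binomial/Bernoulli likelihood; the update adds successes to α and failures to β.
After batch 1: Beta(9.5+6, 7.2+17) = Beta(15.5, 24.2).
After batch 2: Beta(15.5+21, 24.2+19) = Beta(36.5, 43.2).
For a single future Bernoulli trial, P(success | data) = α/(α+β) = 0.4580.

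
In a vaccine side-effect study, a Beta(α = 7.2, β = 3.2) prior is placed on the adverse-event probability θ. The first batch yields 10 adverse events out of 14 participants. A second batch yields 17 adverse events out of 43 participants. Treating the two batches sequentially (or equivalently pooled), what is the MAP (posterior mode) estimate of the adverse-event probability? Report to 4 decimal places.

The Beta prior is conjugate to a Binomial/Bernoulli likelihood; the update adds successes to α and failures to β.
After batch 1: Beta(7.2+10, 3.2+4) = Beta(17.2, 7.2).
After batch 2: Beta(17.2+17, 7.2+26) = Beta(34.2, 33.2).
Mode of Beta(a,b) for a,b>1 is (a−1)/(a+b−2) = 33.2/65.4 = 0.5076.

0.5076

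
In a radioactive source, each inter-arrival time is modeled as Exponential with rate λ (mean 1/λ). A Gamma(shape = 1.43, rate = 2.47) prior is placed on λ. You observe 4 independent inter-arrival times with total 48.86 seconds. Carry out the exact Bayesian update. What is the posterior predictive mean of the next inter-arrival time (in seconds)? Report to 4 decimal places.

With a Gamma(shape α, rate β) prior on the exponential rate λ, the posterior after n observations with total T = Σxᵢ is Gamma(α+n, β+T).
Posterior: Gamma(1.43+4, 2.47+48.86) = Gamma(5.43, 51.33).
The predictive distribution for the next observation is Lomax; its mean is β/(α−1) = 51.33/4.43 = 11.5869.

11.5869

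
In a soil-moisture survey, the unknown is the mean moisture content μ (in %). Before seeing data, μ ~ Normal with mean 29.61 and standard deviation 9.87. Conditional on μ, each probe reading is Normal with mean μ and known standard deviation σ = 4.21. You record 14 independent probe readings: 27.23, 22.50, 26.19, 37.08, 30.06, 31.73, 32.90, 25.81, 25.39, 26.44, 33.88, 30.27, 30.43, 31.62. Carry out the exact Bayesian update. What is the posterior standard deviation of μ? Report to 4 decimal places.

1.1179

For Normal data with known variance σ², a Normal(μ₀, σ₀²) prior on μ is conjugate. Posterior precision = 1/σ₀² + n/σ²; posterior mean is the precision-weighted average of μ₀ and x̄.
σ₀² = 9.87² = 97.4169, σ² = 4.21² = 17.7241; σ² + n·σ₀² = 17.7241 + 14·97.4169 = 1381.5607.
Posterior precision = 1/σ₀² + n/σ² = 1/97.4169 + 14/17.7241 = (σ² + n·σ₀²)/(σ₀²σ²) = 1381.5607/(97.4169·17.7241); posterior variance σₙ² = σ₀²σ²/(σ² + n·σ₀²) = 97.4169·17.7241/1381.5607 = 1.249765.
Posterior SD = √σₙ² = √(97.4169·17.7241/1381.5607) = 1.1179.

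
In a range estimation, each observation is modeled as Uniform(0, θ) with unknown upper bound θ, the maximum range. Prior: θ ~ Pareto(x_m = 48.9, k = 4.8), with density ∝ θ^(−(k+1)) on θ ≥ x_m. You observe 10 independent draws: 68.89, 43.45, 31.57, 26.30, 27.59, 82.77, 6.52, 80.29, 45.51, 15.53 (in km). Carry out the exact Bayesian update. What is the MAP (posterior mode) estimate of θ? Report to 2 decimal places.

82.77

A Pareto(scale x_m, shape k) prior on the upper bound θ of Uniform(0, θ) is conjugate: posterior is Pareto(max(x_m, max xᵢ), k + n).
Sample maximum = 82.77; prior scale x_m = 48.9 → posterior scale = max = 82.77.
Posterior shape = 4.8 + 10 = 14.8.
The Pareto density is decreasing on [x_m, ∞), so the mode is x_m = 82.77.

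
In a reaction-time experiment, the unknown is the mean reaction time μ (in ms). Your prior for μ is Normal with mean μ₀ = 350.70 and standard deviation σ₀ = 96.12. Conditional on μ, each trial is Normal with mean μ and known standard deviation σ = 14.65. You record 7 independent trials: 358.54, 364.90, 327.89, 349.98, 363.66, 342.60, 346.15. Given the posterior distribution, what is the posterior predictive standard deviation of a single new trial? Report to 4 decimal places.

15.6583

For Normal data with known variance σ², a Normal(μ₀, σ₀²) prior on μ is conjugate. Posterior precision = 1/σ₀² + n/σ²; posterior mean is the precision-weighted average of μ₀ and x̄.
σ₀² = 96.12² = 9239.0544, σ² = 14.65² = 214.6225; σ² + n·σ₀² = 214.6225 + 7·9239.0544 = 64888.0033.
Posterior precision = 1/σ₀² + n/σ² = 1/9239.0544 + 7/214.6225 = (σ² + n·σ₀²)/(σ₀²σ²) = 64888.0033/(9239.0544·214.6225); posterior variance σₙ² = σ₀²σ²/(σ² + n·σ₀²) = 9239.0544·214.6225/64888.0033 = 30.558945.
Predictive variance for one new observation = σₙ² + σ² = 9239.0544·214.6225/64888.0033 + 214.6225 = σ²·(σ₀² + 64888.0033)/64888.0033 = 214.6225·74127.0577/64888.0033 = 245.181445; SD = √(214.6225·74127.0577/64888.0033) = 15.6583.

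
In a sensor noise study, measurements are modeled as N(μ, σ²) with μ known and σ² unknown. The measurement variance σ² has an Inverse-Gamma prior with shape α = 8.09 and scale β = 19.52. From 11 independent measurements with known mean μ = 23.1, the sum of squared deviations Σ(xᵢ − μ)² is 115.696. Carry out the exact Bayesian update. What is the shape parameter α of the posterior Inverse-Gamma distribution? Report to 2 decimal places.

13.59

With known mean μ and an Inverse-Gamma(α, β) prior on σ², the Normal likelihood is conjugate: posterior is Inv-Gamma(α + n/2, β + Σ(xᵢ−μ)²/2).
Posterior: Inv-Gamma(8.09 + 11/2, 19.52 + 115.696/2) = Inv-Gamma(13.59, 77.3680).
Posterior α = 13.59.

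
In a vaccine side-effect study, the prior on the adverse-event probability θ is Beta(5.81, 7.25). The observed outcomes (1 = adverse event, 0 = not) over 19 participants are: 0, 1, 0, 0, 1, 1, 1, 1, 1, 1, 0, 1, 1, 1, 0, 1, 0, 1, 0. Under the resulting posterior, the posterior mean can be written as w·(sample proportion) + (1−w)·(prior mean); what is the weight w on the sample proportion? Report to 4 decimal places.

The Beta prior is conjugate to a Binomial/Bernoulli likelihood; the update adds successes to α and failures to β.
Posterior mean = (α₀+k)/(α₀+β₀+n) = [n/(α₀+β₀+n)]·(k/n) + [(α₀+β₀)/(α₀+β₀+n)]·α₀/(α₀+β₀), so only n and the prior enter the weight.
The weight on the data is w = n/(α₀+β₀+n) = 19/(5.81+7.25+19) = 19/32.06 = 0.5926.

0.5926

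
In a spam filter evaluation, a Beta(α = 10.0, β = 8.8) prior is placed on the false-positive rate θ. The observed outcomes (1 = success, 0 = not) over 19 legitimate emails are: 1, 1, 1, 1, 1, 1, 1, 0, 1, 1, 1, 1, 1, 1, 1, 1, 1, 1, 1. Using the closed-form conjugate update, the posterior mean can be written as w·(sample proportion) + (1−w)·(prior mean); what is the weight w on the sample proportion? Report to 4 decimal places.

The Beta prior is conjugate to a Binomial/Bernoulli likelihood; the update adds successes to α and failures to β.
Posterior mean = (α₀+k)/(α₀+β₀+n) = [n/(α₀+β₀+n)]·(k/n) + [(α₀+β₀)/(α₀+β₀+n)]·α₀/(α₀+β₀), so only n and the prior enter the weight.
The weight on the data is w = n/(α₀+β₀+n) = 19/(10.0+8.8+19) = 19/37.8 = 0.5026.

0.5026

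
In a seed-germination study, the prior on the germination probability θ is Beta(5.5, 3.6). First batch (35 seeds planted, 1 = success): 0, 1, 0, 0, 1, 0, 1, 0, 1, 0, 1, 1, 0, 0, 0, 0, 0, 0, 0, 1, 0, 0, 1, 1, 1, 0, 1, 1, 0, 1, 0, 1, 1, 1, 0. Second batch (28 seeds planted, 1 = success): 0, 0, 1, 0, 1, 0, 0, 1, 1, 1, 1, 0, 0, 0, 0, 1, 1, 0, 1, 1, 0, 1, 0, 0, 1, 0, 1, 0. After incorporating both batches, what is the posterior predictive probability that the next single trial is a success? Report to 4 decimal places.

0.4785

The Beta prior is conjugate to a Binomial/Bernoulli likelihood; the update adds successes to α and failures to β.
After batch 1: Beta(5.5+16, 3.6+19) = Beta(21.5, 22.6).
After batch 2: Beta(21.5+13, 22.6+15) = Beta(34.5, 37.6).
For a single future Bernoulli trial, P(success | data) = α/(α+β) = 0.4785.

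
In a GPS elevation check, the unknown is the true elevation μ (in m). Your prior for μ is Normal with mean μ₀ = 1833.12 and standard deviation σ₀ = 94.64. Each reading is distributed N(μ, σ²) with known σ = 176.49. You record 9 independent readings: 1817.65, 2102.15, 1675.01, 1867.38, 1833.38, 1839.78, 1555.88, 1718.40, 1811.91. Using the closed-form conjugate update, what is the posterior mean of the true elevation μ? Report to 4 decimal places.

1810.9572

For Normal data with known variance σ², a Normal(μ₀, σ₀²) prior on μ is conjugate. Posterior precision = 1/σ₀² + n/σ²; posterior mean is the precision-weighted average of μ₀ and x̄.
Σxᵢ = 1817.65 + 2102.15 + 1675.01 + 1867.38 + 1833.38 + 1839.78 + 1555.88 + 1718.40 + 1811.91 = 16221.54, so n·x̄ = 16221.54.
σ₀² = 94.64² = 8956.7296, σ² = 176.49² = 31148.7201; σ² + n·σ₀² = 31148.7201 + 9·8956.7296 = 111759.2865.
Posterior mean = (μ₀/σ₀² + n·x̄/σ²)/(1/σ₀² + n/σ²) = (σ²·μ₀ + σ₀²·n·x̄)/(σ² + n·σ₀²) = (31148.7201·1833.12 + 8956.7296·16221.54)/111759.2865 = 202391289.265296/111759.2865 = 1810.9572.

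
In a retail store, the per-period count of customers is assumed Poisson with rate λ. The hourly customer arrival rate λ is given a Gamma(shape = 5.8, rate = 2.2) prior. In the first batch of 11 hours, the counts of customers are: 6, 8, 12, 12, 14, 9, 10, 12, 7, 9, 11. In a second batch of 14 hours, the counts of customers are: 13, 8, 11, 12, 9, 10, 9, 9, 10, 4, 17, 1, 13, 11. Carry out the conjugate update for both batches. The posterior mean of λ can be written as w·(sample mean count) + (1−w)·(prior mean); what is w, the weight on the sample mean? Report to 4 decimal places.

With a Gamma(shape α, rate β) prior, the Poisson likelihood is conjugate: the posterior is Gamma(α + ΣXᵢ, β + n).
Total number of hours: n = 11 + 14 = 25.
Posterior mean = (α₀+S)/(β₀+n) = [n/(β₀+n)]·(S/n) + [β₀/(β₀+n)]·(α₀/β₀), so only n and β₀ enter the weight.
Weight on data w = n/(β₀+n) = 25/(2.2+25) = 25/27.2 = 0.9191.

0.9191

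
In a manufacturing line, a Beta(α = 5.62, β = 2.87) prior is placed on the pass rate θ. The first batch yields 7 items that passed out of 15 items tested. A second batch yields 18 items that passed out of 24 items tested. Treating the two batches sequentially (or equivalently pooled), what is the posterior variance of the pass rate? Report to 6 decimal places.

0.004723

The Beta prior is conjugate to a Binomial/Bernoulli likelihood; the update adds successes to α and failures to β.
After batch 1: Beta(5.62+7, 2.87+8) = Beta(12.62, 10.87).
After batch 2: Beta(12.62+18, 10.87+6) = Beta(30.62, 16.87).
Var = αβ/((α+β)²(α+β+1)) = 30.62·16.87/(47.49²·48.49) = 0.004723.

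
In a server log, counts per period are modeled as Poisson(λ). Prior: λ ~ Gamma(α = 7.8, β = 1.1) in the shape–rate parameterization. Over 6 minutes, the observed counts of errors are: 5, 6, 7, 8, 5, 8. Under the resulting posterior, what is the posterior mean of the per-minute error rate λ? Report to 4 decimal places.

With a Gamma(shape α, rate β) prior, the Poisson likelihood is conjugate: the posterior is Gamma(α + ΣXᵢ, β + n).
Sum of counts S = 39 over n = 6 minutes.
Posterior: Gamma(α+S, β+n) = Gamma(7.8+39, 1.1+6) = Gamma(46.8, 7.1).
Posterior mean = α/β = 46.8/7.1 = 6.5915.

6.5915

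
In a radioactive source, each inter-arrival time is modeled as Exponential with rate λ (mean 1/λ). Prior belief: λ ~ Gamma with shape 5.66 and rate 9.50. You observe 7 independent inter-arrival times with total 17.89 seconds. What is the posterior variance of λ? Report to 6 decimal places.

With a Gamma(shape α, rate β) prior on the exponential rate λ, the posterior after n observations with total T = Σxᵢ is Gamma(α+n, β+T).
Posterior: Gamma(5.66+7, 9.50+17.89) = Gamma(12.66, 27.39).
Var = α/β² = 0.016875.

0.016875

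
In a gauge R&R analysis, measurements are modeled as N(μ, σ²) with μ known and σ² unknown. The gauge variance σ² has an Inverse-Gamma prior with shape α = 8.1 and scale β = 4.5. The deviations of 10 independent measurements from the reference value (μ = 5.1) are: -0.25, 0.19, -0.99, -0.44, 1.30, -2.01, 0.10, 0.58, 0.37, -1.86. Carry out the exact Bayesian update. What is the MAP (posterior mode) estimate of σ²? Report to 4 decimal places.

0.7073

With known mean μ and an Inverse-Gamma(α, β) prior on σ², the Normal likelihood is conjugate: posterior is Inv-Gamma(α + n/2, β + Σ(xᵢ−μ)²/2).
Σ(xᵢ−μ)² = (-0.25)² + (0.19)² + (-0.99)² + (-0.44)² + (1.30)² + (-2.01)² + (0.10)² + (0.58)² + (0.37)² + (-1.86)² = 10.9453.
Posterior: Inv-Gamma(8.1 + 10/2, 4.5 + 10.9453/2) = Inv-Gamma(13.10, 9.97265).
Mode = β/(α+1) = 9.97265/14.10 = 0.7073.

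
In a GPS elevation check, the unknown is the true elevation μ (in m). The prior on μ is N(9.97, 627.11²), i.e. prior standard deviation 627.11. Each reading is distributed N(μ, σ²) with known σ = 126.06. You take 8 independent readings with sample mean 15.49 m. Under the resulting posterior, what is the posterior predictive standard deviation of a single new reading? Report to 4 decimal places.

133.6695

For Normal data with known variance σ², a Normal(μ₀, σ₀²) prior on μ is conjugate. Posterior precision = 1/σ₀² + n/σ²; posterior mean is the precision-weighted average of μ₀ and x̄.
σ₀² = 627.11² = 393266.9521, σ² = 126.06² = 15891.1236; σ² + n·σ₀² = 15891.1236 + 8·393266.9521 = 3162026.7404.
Posterior precision = 1/σ₀² + n/σ² = 1/393266.9521 + 8/15891.1236 = (σ² + n·σ₀²)/(σ₀²σ²) = 3162026.7404/(393266.9521·15891.1236); posterior variance σₙ² = σ₀²σ²/(σ² + n·σ₀²) = 393266.9521·15891.1236/3162026.7404 = 1976.407620.
Predictive variance for one new observation = σₙ² + σ² = 393266.9521·15891.1236/3162026.7404 + 15891.1236 = σ²·(σ₀² + 3162026.7404)/3162026.7404 = 15891.1236·3555293.6925/3162026.7404 = 17867.531220; SD = √(15891.1236·3555293.6925/3162026.7404) = 133.6695.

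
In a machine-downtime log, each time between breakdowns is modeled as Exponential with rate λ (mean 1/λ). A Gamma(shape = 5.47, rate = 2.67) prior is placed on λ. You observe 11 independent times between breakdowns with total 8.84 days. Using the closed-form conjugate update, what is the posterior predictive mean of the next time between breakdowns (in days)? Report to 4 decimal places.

With a Gamma(shape α, rate β) prior on the exponential rate λ, the posterior after n observations with total T = Σxᵢ is Gamma(α+n, β+T).
Posterior: Gamma(5.47+11, 2.67+8.84) = Gamma(16.47, 11.51).
The predictive distribution for the next observation is Lomax; its mean is β/(α−1) = 11.51/15.47 = 0.7440.

0.7440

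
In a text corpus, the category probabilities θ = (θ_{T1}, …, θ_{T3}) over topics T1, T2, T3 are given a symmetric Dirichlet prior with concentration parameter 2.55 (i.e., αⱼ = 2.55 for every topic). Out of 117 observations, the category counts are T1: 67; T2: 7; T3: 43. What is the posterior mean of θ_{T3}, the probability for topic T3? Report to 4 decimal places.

0.3654

The Dirichlet prior is conjugate to the Multinomial likelihood: each posterior αⱼ = prior αⱼ + observed count nⱼ.
Posterior concentration: (69.55, 9.55, 45.55), total = 124.65.
E[θ_{T3}|data] = α_{T3}/Σα = 45.55/124.65 = 0.3654.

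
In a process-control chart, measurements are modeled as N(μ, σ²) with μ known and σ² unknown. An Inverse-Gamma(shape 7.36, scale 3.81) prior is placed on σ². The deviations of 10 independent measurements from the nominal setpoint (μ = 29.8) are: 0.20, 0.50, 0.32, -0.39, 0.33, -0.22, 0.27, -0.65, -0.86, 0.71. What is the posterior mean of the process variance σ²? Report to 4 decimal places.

0.4428

With known mean μ and an Inverse-Gamma(α, β) prior on σ², the Normal likelihood is conjugate: posterior is Inv-Gamma(α + n/2, β + Σ(xᵢ−μ)²/2).
Σ(xᵢ−μ)² = (0.20)² + (0.50)² + (0.32)² + (-0.39)² + (0.33)² + (-0.22)² + (0.27)² + (-0.65)² + (-0.86)² + (0.71)² = 2.4409.
Posterior: Inv-Gamma(7.36 + 10/2, 3.81 + 2.4409/2) = Inv-Gamma(12.36, 5.03045).
E[σ²|data] = β/(α−1) = 5.03045/11.36 = 0.4428.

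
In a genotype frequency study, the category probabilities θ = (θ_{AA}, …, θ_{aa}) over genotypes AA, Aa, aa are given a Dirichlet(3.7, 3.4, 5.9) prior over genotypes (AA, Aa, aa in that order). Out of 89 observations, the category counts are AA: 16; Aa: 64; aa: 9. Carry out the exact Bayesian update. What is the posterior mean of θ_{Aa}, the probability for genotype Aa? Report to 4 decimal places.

The Dirichlet prior is conjugate to the Multinomial likelihood: each posterior αⱼ = prior αⱼ + observed count nⱼ.
Posterior concentration: (19.7, 67.4, 14.9), total = 102.0.
E[θ_{Aa}|data] = α_{Aa}/Σα = 67.4/102.0 = 0.6608.

0.6608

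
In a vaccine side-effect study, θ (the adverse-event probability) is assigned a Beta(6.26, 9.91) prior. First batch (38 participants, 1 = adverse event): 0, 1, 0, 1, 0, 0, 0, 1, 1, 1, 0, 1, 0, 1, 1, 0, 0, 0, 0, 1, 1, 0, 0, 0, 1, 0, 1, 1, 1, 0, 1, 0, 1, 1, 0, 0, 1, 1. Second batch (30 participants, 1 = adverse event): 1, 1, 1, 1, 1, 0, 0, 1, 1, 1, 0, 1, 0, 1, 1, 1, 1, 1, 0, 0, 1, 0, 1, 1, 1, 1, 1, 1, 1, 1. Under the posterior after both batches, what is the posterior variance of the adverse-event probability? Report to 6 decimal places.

The Beta prior is conjugate to a Binomial/Bernoulli likelihood; the update adds successes to α and failures to β.
After batch 1: Beta(6.26+19, 9.91+19) = Beta(25.26, 28.91).
After batch 2: Beta(25.26+23, 28.91+7) = Beta(48.26, 35.91).
Var = αβ/((α+β)²(α+β+1)) = 48.26·35.91/(84.17²·85.17) = 0.002872.

0.002872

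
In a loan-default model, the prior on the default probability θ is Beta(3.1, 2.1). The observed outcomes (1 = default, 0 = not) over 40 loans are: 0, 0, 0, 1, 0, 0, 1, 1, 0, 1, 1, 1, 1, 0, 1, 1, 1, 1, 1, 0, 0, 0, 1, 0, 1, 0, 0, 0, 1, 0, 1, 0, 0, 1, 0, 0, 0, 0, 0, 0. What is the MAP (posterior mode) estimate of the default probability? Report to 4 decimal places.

The Beta prior is conjugate to a Binomial/Bernoulli likelihood; the update adds successes to α and failures to β.
Posterior: Beta(α+k, β+n−k) = Beta(3.1+17, 2.1+23) = Beta(20.1, 25.1).
Mode of Beta(a,b) for a,b>1 is (a−1)/(a+b−2) = 19.1/43.2 = 0.4421.

0.4421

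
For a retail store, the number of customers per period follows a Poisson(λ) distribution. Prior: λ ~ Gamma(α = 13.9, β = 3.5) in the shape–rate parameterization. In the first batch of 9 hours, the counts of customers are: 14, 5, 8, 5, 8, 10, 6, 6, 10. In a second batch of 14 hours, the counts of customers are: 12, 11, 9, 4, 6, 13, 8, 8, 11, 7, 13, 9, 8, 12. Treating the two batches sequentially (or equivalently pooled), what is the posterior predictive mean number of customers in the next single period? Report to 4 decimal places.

8.1849

With a Gamma(shape α, rate β) prior, the Poisson likelihood is conjugate: the posterior is Gamma(α + ΣXᵢ, β + n).
Batch 1: sum of counts S = 72 over n = 9 hours.
After batch 1: Gamma(α+S, β+n) = Gamma(13.9+72, 3.5+9) = Gamma(85.9, 12.5).
Batch 2: sum of counts S = 131 over n = 14 hours.
After batch 2: Gamma(α+S, β+n) = Gamma(85.9+131, 12.5+14) = Gamma(216.9, 26.5).
The predictive distribution for one future period is NegBinom with mean α/β = 8.1849.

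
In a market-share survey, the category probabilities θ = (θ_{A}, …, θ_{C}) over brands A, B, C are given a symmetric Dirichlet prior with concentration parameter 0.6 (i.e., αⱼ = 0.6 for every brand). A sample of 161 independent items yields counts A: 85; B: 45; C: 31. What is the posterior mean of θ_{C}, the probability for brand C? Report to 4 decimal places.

The Dirichlet prior is conjugate to the Multinomial likelihood: each posterior αⱼ = prior αⱼ + observed count nⱼ.
Posterior concentration: (85.6, 45.6, 31.6), total = 162.8.
E[θ_{C}|data] = α_{C}/Σα = 31.6/162.8 = 0.1941.

0.1941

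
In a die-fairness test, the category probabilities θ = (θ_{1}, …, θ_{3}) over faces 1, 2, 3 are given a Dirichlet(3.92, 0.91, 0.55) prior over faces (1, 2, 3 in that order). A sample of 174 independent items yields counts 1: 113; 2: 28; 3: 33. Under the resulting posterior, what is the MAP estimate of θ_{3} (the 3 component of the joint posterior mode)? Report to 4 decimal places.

0.1845

The Dirichlet prior is conjugate to the Multinomial likelihood: each posterior αⱼ = prior αⱼ + observed count nⱼ.
Posterior concentration: (116.92, 28.91, 33.55), total = 179.38.
Joint mode component: (α_{3}−1)/(Σα−K) = 32.55/176.38 = 0.1845.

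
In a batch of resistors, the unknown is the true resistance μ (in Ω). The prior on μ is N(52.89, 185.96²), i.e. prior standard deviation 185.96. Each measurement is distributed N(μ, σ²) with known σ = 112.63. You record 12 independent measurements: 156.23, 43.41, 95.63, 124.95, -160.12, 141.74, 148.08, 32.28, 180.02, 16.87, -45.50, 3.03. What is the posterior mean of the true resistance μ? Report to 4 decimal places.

61.1330

For Normal data with known variance σ², a Normal(μ₀, σ₀²) prior on μ is conjugate. Posterior precision = 1/σ₀² + n/σ²; posterior mean is the precision-weighted average of μ₀ and x̄.
Σxᵢ = 156.23 + 43.41 + 95.63 + 124.95 + (-160.12) + 141.74 + 148.08 + 32.28 + 180.02 + 16.87 + (-45.50) + 3.03 = 736.62, so n·x̄ = 736.62.
σ₀² = 185.96² = 34581.1216, σ² = 112.63² = 12685.5169; σ² + n·σ₀² = 12685.5169 + 12·34581.1216 = 427658.9761.
Posterior mean = (μ₀/σ₀² + n·x̄/σ²)/(1/σ₀² + n/σ²) = (σ²·μ₀ + σ₀²·n·x̄)/(σ² + n·σ₀²) = (12685.5169·52.89 + 34581.1216·736.62)/427658.9761 = 26144082.781833/427658.9761 = 61.1330.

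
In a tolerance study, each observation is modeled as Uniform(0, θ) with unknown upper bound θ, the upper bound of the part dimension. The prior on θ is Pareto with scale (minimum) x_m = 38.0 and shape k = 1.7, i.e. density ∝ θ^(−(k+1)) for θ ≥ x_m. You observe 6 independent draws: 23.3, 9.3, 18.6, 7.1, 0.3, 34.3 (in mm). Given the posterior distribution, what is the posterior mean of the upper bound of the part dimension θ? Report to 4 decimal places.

A Pareto(scale x_m, shape k) prior on the upper bound θ of Uniform(0, θ) is conjugate: posterior is Pareto(max(x_m, max xᵢ), k + n).
Sample maximum = 34.3; prior scale x_m = 38.0 → posterior scale = max = 38.0.
Posterior shape = 1.7 + 6 = 7.7.
E[θ|data] = k·x_m/(k−1) = 7.7·38.0/6.7 = 43.6716.

43.6716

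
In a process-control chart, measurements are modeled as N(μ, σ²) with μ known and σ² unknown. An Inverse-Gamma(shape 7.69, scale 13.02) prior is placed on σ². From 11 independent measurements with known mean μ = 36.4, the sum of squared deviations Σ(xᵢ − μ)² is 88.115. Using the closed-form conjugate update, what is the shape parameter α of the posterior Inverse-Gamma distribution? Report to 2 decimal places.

13.19

With known mean μ and an Inverse-Gamma(α, β) prior on σ², the Normal likelihood is conjugate: posterior is Inv-Gamma(α + n/2, β + Σ(xᵢ−μ)²/2).
Posterior: Inv-Gamma(7.69 + 11/2, 13.02 + 88.115/2) = Inv-Gamma(13.19, 57.0775).
Posterior α = 13.19.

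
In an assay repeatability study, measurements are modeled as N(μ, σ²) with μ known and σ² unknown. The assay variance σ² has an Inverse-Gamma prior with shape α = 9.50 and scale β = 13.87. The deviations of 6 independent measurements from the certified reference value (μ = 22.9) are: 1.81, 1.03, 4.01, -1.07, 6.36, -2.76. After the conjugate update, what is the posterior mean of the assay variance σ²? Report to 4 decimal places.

4.2334

With known mean μ and an Inverse-Gamma(α, β) prior on σ², the Normal likelihood is conjugate: posterior is Inv-Gamma(α + n/2, β + Σ(xᵢ−μ)²/2).
Σ(xᵢ−μ)² = (1.81)² + (1.03)² + (4.01)² + (-1.07)² + (6.36)² + (-2.76)² = 69.6292.
Posterior: Inv-Gamma(9.50 + 6/2, 13.87 + 69.6292/2) = Inv-Gamma(12.50, 48.68460).
E[σ²|data] = β/(α−1) = 48.68460/11.50 = 4.2334.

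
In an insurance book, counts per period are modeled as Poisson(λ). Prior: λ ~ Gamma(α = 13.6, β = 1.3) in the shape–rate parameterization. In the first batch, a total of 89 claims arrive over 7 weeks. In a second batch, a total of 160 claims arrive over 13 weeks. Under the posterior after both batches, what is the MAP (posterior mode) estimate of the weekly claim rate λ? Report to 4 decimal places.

12.2817

With a Gamma(shape α, rate β) prior, the Poisson likelihood is conjugate: the posterior is Gamma(α + ΣXᵢ, β + n).
After batch 1: Gamma(α+S, β+n) = Gamma(13.6+89, 1.3+7) = Gamma(102.6, 8.3).
After batch 2: Gamma(α+S, β+n) = Gamma(102.6+160, 8.3+13) = Gamma(262.6, 21.3).
Mode of Gamma(α,β) for α≥1 is (α−1)/β = 261.6/21.3 = 12.2817.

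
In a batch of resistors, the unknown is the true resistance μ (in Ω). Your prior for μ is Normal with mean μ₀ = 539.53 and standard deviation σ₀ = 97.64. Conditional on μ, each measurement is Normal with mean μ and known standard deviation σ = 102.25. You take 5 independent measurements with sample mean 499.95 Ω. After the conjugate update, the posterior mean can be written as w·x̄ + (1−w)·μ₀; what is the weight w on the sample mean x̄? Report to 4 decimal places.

0.8201

For Normal data with known variance σ², a Normal(μ₀, σ₀²) prior on μ is conjugate. Posterior precision = 1/σ₀² + n/σ²; posterior mean is the precision-weighted average of μ₀ and x̄.
σ₀² = 97.64² = 9533.5696, σ² = 102.25² = 10455.0625. Prior precision 1/σ₀² = 1/9533.5696; data precision n/σ² = 5/10455.0625.
w = (n/σ²)/(1/σ₀² + n/σ²) = n·σ₀²/(σ² + n·σ₀²) = 5·9533.5696/(10455.0625 + 5·9533.5696) = 47667.848/58122.9105 = 0.8201.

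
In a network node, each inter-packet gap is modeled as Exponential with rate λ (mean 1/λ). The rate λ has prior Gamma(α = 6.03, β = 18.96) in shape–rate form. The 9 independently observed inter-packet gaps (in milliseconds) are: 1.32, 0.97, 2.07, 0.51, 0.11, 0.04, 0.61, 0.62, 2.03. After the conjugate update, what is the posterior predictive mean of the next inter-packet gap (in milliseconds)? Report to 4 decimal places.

1.9416

With a Gamma(shape α, rate β) prior on the exponential rate λ, the posterior after n observations with total T = Σxᵢ is Gamma(α+n, β+T).
Sum of observations T = 8.28 milliseconds; n = 9.
Posterior: Gamma(6.03+9, 18.96+8.28) = Gamma(15.03, 27.24).
The predictive distribution for the next observation is Lomax; its mean is β/(α−1) = 27.24/14.03 = 1.9416.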